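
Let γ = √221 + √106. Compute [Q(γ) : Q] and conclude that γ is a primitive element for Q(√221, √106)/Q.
[Q(γ) : Q] = 4 (equivalently, Q(γ) = Q(√221, √106))

Obviously Q(γ) ⊆ Q(√221, √106), and [Q(√221, √106):Q] = 4 (since 221, 106 are distinct squarefree integers > 1 with 23426 not a perfect square). To show equality we compute the minimal polynomial of γ. From γ = √221 + √106: γ^2 = 221 + 2√(23426) + 106 = 327 + 2√(23426), so γ^2 - 327 = 2√(23426); squaring, (γ^2 - 327)^2 = 4·23426, i.e. γ^4 - 654γ^2 + 106929 - 93704 = 0, i.e. γ^4 - 654γ^2 + 13225 = 0. So γ is a root of x^4 - 654x^2 + 13225. This polynomial is irreducible over Q: it has no rational root (each ±√221 ± √106 is irrational), and any factorization into two quadratics over Q would force √(23426) ∈ Q (pairing opposite roots) or √221, √106 ∈ Q (other pairings), all impossible. Hence [Q(γ):Q] = 4 = [Q(√221, √106):Q], so Q(γ) = Q(√221, √106).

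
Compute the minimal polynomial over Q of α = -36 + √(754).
m_α(x) = x^2 + 72x + 542

From α + 36 = √(754), squaring gives (α + 36)^2 = 754, i.e. α^2 + 72α + 1296 = 754, so α^2 + 72α + 542 = 0. The discriminant of x^2 + 72x + 542 is (72)^2 - 4·(542) = 5184 - 2168 = 3016, and 4·(754) is not a perfect square in Q since 754 is squarefree and ≠ 1. Hence x^2 + 72x + 542 is irreducible over Q and is the minimal polynomial of α.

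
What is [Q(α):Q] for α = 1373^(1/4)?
[Q(α):Q] = 4

α is a root of x^4 - 1373. By Eisenstein's criterion at the prime p = 1373 (which divides the constant term 1373 but p^2 = 1885129 does not, since 1373 is squarefree), x^4 - 1373 is irreducible over Q. Hence [Q(α):Q] = 4.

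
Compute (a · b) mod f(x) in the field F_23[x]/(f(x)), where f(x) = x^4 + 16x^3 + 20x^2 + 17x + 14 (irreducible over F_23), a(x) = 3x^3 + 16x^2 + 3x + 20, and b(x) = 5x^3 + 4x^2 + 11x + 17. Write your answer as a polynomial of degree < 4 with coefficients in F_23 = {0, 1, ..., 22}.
a · b ≡ 19x^3 + 8x^2 + 13x + 19 (mod f(x))

Multiply in F_23[x]: a(x)·b(x) = (3x^3 + 16x^2 + 3x + 20)·(5x^3 + 4x^2 + 11x + 17) = 15x^6 + 20x^4 + 17x^3 + 17x^2 + 18x + 18. This has degree ≥ 4, so divide by f(x) over F_23: 15x^6 + 20x^4 + 17x^3 + 17x^2 + 18x + 18 = (15x^2 + 13x + 18)·(x^4 + 16x^3 + 20x^2 + 17x + 14) + (19x^3 + 8x^2 + 13x + 19). Hence a·b ≡ 19x^3 + 8x^2 + 13x + 19 (mod f). (F_23[x]/(f) is a field with 23^4 = 279841 elements since f is irreducible of degree 4.)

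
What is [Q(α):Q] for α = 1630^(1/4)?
[Q(α):Q] = 4

α is a root of x^4 - 1630. By Eisenstein's criterion at the prime p = 2 (which divides the constant term 1630 but p^2 = 4 does not, since 1630 is squarefree), x^4 - 1630 is irreducible over Q. Hence [Q(α):Q] = 4.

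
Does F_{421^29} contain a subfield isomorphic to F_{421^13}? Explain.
No: F_{421^13} is not a subfield of F_{421^29}

F_{p^m} embeds in F_{p^n} iff m | n. Here 13 ∤ 29 (since 29 = 2·13 + 3 with remainder 3 ≠ 0), so F_{421^13} is not a subfield of F_{421^29}. Equivalently: if it were, the tower law would give 13 = [F_{421^13}:F_421] dividing [F_{421^29}:F_421] = 29, contradiction.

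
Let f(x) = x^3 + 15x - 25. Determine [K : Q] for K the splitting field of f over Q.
[K : Q] = 6

By the rational root test, any rational root of the monic integer polynomial f(x) = x^3 + 15x - 25 must be an integer dividing the constant term -25, i.e. one of ±{1, 5, 25}. Evaluating: f(1) = -9, f(-1) = -41, f(5) = 175, f(-5) = -225, f(25) = 15975, f(-25) = -16025; none is 0, so f has no rational root and is therefore irreducible over Q (a cubic with no linear factor over a field is irreducible). For an irreducible cubic, the Galois group is A_3 or S_3 according as the discriminant disc(f) = -4a^3 - 27b^2 = -4·(15)^3 - 27·(-25)^2 = -30375 is or is not a square in Q. Here disc(f) = -30375 is not a perfect square in Q, so the Galois group of f over Q is not contained in A_3 and must be all of S_3. The splitting field has degree |S_3| = 6 over Q, so [K : Q] = 6.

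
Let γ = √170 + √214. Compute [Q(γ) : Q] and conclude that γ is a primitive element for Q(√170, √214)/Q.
[Q(γ) : Q] = 4 (equivalently, Q(γ) = Q(√170, √214))

Obviously Q(γ) ⊆ Q(√170, √214), and [Q(√170, √214):Q] = 4 (since 170, 214 are distinct squarefree integers > 1 with 36380 not a perfect square). To show equality we compute the minimal polynomial of γ. From γ = √170 + √214: γ^2 = 170 + 2√(36380) + 214 = 384 + 2√(36380), so γ^2 - 384 = 2√(36380); squaring, (γ^2 - 384)^2 = 4·36380, i.e. γ^4 - 768γ^2 + 147456 - 145520 = 0, i.e. γ^4 - 768γ^2 + 1936 = 0. So γ is a root of x^4 - 768x^2 + 1936. This polynomial is irreducible over Q: it has no rational root (each ±√170 ± √214 is irrational), and any factorization into two quadratics over Q would force √(36380) ∈ Q (pairing opposite roots) or √170, √214 ∈ Q (other pairings), all impossible. Hence [Q(γ):Q] = 4 = [Q(√170, √214):Q], so Q(γ) = Q(√170, √214).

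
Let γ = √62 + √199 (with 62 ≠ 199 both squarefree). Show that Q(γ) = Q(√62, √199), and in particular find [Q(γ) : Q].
[Q(γ) : Q] = 4 (equivalently, Q(γ) = Q(√62, √199))

Obviously Q(γ) ⊆ Q(√62, √199), and [Q(√62, √199):Q] = 4 (since 62, 199 are distinct squarefree integers > 1 with 12338 not a perfect square). To show equality we compute the minimal polynomial of γ. From γ = √62 + √199: γ^2 = 62 + 2√(12338) + 199 = 261 + 2√(12338), so γ^2 - 261 = 2√(12338); squaring, (γ^2 - 261)^2 = 4·12338, i.e. γ^4 - 522γ^2 + 68121 - 49352 = 0, i.e. γ^4 - 522γ^2 + 18769 = 0. So γ is a root of x^4 - 522x^2 + 18769. This polynomial is irreducible over Q: it has no rational root (each ±√62 ± √199 is irrational), and any factorization into two quadratics over Q would force √(12338) ∈ Q (pairing opposite roots) or √62, √199 ∈ Q (other pairings), all impossible. Hence [Q(γ):Q] = 4 = [Q(√62, √199):Q], so Q(γ) = Q(√62, √199).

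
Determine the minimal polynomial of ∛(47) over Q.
m_α(x) = x^3 - 47

α satisfies α^3 = 47, so x^3 - 47 annihilates α. By the rational root test, a rational root p/q (in lowest terms) of x^3 - 47 would satisfy p^3 = 47 q^3, forcing q = 1 and p^3 = 47; but 47 is not a perfect cube, contradiction. A monic cubic over Q with no rational root is irreducible (any nontrivial factorization would include a linear factor). Hence x^3 - 47 is the minimal polynomial of α, and in particular [Q(α):Q] = 3.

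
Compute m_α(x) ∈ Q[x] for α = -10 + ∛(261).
m_α(x) = x^3 + 30x^2 + 300x + 739

Set β = α + 10 = ∛(261), so β^3 = 261. Then (α + 10)^3 - 261 = 0, i.e. α is a root of g(x) = (x + 10)^3 - 261 = x^3 + 30x^2 + 300x + 739. Since g(x) = h(x + 10) where h(x) = x^3 - 261, and h is irreducible over Q (because 261 is not a perfect cube, so h has no rational root, and a monic cubic with no rational root is irreducible), g is also irreducible (irreducibility is preserved under the substitution x → x + 10). Hence m_α(x) = x^3 + 30x^2 + 300x + 739.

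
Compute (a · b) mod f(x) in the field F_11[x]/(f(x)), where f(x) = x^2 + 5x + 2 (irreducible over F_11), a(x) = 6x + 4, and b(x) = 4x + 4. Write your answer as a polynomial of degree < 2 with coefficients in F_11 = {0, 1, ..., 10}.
a · b ≡ 8x + 1 (mod f(x))

Multiply in F_11[x]: a(x)·b(x) = (6x + 4)·(4x + 4) = 2x^2 + 7x + 5. This has degree ≥ 2, so divide by f(x) over F_11: 2x^2 + 7x + 5 = (2)·(x^2 + 5x + 2) + (8x + 1). Hence a·b ≡ 8x + 1 (mod f). (F_11[x]/(f) is a field with 11^2 = 121 elements since f is irreducible of degree 2.)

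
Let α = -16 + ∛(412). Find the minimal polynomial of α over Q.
m_α(x) = x^3 + 48x^2 + 768x + 3684

Set β = α + 16 = ∛(412), so β^3 = 412. Then (α + 16)^3 - 412 = 0, i.e. α is a root of g(x) = (x + 16)^3 - 412 = x^3 + 48x^2 + 768x + 3684. Since g(x) = h(x + 16) where h(x) = x^3 - 412, and h is irreducible over Q (because 412 is not a perfect cube, so h has no rational root, and a monic cubic with no rational root is irreducible), g is also irreducible (irreducibility is preserved under the substitution x → x + 16). Hence m_α(x) = x^3 + 48x^2 + 768x + 3684.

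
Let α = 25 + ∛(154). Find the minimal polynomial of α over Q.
m_α(x) = x^3 - 75x^2 + 1875x - 15779

Set β = α - 25 = ∛(154), so β^3 = 154. Then (α - 25)^3 - 154 = 0, i.e. α is a root of g(x) = (x - 25)^3 - 154 = x^3 - 75x^2 + 1875x - 15779. Since g(x) = h(x - 25) where h(x) = x^3 - 154, and h is irreducible over Q (because 154 is not a perfect cube, so h has no rational root, and a monic cubic with no rational root is irreducible), g is also irreducible (irreducibility is preserved under the substitution x → x - 25). Hence m_α(x) = x^3 - 75x^2 + 1875x - 15779.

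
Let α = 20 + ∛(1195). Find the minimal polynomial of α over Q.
m_α(x) = x^3 - 60x^2 + 1200x - 9195

Set β = α - 20 = ∛(1195), so β^3 = 1195. Then (α - 20)^3 - 1195 = 0, i.e. α is a root of g(x) = (x - 20)^3 - 1195 = x^3 - 60x^2 + 1200x - 9195. Since g(x) = h(x - 20) where h(x) = x^3 - 1195, and h is irreducible over Q (because 1195 is not a perfect cube, so h has no rational root, and a monic cubic with no rational root is irreducible), g is also irreducible (irreducibility is preserved under the substitution x → x - 20). Hence m_α(x) = x^3 - 60x^2 + 1200x - 9195.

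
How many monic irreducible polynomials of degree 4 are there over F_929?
There are 186209726160 monic irreducible polynomials of degree 4 over F_929

Each element of F_{929^4} that lies in no proper subfield is a root of exactly one monic irreducible of degree 4 over F_929, and each such polynomial has 4 distinct roots in F_{929^4}. By Möbius inversion the count is N_929(4) = (1/4) Σ_{d|4} μ(4/d) · 929^d = (1/4)(μ(4)·929^1 + μ(2)·929^2 + μ(1)·929^4) = 744838904640/4 = 186209726160.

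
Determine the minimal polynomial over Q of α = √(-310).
m_α(x) = x^2 + 310

α satisfies α^2 + 310 = 0, so x^2 + 310 annihilates α. Since d = -310 is squarefree and ≠ 1, it is not a perfect square in Q, so x^2 + 310 has no rational root and is therefore irreducible over Q (a degree-2 polynomial over a field is irreducible iff it has no root). Hence m_α(x) = x^2 + 310.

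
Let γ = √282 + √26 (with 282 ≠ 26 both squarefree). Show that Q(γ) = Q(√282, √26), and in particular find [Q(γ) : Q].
[Q(γ) : Q] = 4 (equivalently, Q(γ) = Q(√282, √26))

Obviously Q(γ) ⊆ Q(√282, √26), and [Q(√282, √26):Q] = 4 (since 282, 26 are distinct squarefree integers > 1 with 7332 not a perfect square). To show equality we compute the minimal polynomial of γ. From γ = √282 + √26: γ^2 = 282 + 2√(7332) + 26 = 308 + 2√(7332), so γ^2 - 308 = 2√(7332); squaring, (γ^2 - 308)^2 = 4·7332, i.e. γ^4 - 616γ^2 + 94864 - 29328 = 0, i.e. γ^4 - 616γ^2 + 65536 = 0. So γ is a root of x^4 - 616x^2 + 65536. This polynomial is irreducible over Q: it has no rational root (each ±√282 ± √26 is irrational), and any factorization into two quadratics over Q would force √(7332) ∈ Q (pairing opposite roots) or √282, √26 ∈ Q (other pairings), all impossible. Hence [Q(γ):Q] = 4 = [Q(√282, √26):Q], so Q(γ) = Q(√282, √26).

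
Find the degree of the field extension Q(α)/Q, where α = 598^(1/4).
[Q(α):Q] = 4

α is a root of x^4 - 598. By Eisenstein's criterion at the prime p = 2 (which divides the constant term 598 but p^2 = 4 does not, since 598 is squarefree), x^4 - 598 is irreducible over Q. Hence [Q(α):Q] = 4.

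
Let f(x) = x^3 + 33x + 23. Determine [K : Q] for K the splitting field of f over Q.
[K : Q] = 6

By the rational root test, any rational root of the monic integer polynomial f(x) = x^3 + 33x + 23 must be an integer dividing the constant term 23, i.e. one of ±{1, 23}. Evaluating: f(1) = 57, f(-1) = -11, f(23) = 12949, f(-23) = -12903; none is 0, so f has no rational root and is therefore irreducible over Q (a cubic with no linear factor over a field is irreducible). For an irreducible cubic, the Galois group is A_3 or S_3 according as the discriminant disc(f) = -4a^3 - 27b^2 = -4·(33)^3 - 27·(23)^2 = -158031 is or is not a square in Q. Here disc(f) = -158031 is not a perfect square in Q, so the Galois group of f over Q is not contained in A_3 and must be all of S_3. The splitting field has degree |S_3| = 6 over Q, so [K : Q] = 6.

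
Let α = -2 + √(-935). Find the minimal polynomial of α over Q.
m_α(x) = x^2 + 4x + 939

From α + 2 = √(-935), squaring gives (α + 2)^2 = -935, i.e. α^2 + 4α + 4 = -935, so α^2 + 4α + 939 = 0. The discriminant of x^2 + 4x + 939 is (4)^2 - 4·(939) = 16 - 3756 = -3740, and 4·(-935) is not a perfect square in Q since -935 is squarefree and ≠ 1. Hence x^2 + 4x + 939 is irreducible over Q and is the minimal polynomial of α.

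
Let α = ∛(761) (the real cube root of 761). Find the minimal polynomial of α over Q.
m_α(x) = x^3 - 761

α satisfies α^3 = 761, so x^3 - 761 annihilates α. By the rational root test, a rational root p/q (in lowest terms) of x^3 - 761 would satisfy p^3 = 761 q^3, forcing q = 1 and p^3 = 761; but 761 is not a perfect cube, contradiction. A monic cubic over Q with no rational root is irreducible (any nontrivial factorization would include a linear factor). Hence x^3 - 761 is the minimal polynomial of α, and in particular [Q(α):Q] = 3.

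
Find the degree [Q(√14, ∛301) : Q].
[Q(√14, ∛301) : Q] = 6

Let L = Q(√14, ∛301). Since Q(√14) ⊂ L and [Q(√14):Q] = 2, the tower law gives 2 | [L:Q]. Likewise Q(∛301) ⊂ L with [Q(∛301):Q] = 3 (because 301 is not a perfect cube), so 3 | [L:Q]. As gcd(2,3) = 1, [L:Q] is divisible by 6. Conversely L is generated over Q by √14 and ∛301, so [L:Q] ≤ 2·3 = 6. Therefore [Q(√14, ∛301) : Q] = 6.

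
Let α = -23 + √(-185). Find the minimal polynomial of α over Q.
m_α(x) = x^2 + 46x + 714

From α + 23 = √(-185), squaring gives (α + 23)^2 = -185, i.e. α^2 + 46α + 529 = -185, so α^2 + 46α + 714 = 0. The discriminant of x^2 + 46x + 714 is (46)^2 - 4·(714) = 2116 - 2856 = -740, and 4·(-185) is not a perfect square in Q since -185 is squarefree and ≠ 1. Hence x^2 + 46x + 714 is irreducible over Q and is the minimal polynomial of α.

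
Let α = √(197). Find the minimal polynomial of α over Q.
m_α(x) = x^2 - 197

α satisfies α^2 - 197 = 0, so x^2 - 197 annihilates α. Since d = 197 is squarefree and ≠ 1, it is not a perfect square in Q, so x^2 - 197 has no rational root and is therefore irreducible over Q (a degree-2 polynomial over a field is irreducible iff it has no root). Hence m_α(x) = x^2 - 197.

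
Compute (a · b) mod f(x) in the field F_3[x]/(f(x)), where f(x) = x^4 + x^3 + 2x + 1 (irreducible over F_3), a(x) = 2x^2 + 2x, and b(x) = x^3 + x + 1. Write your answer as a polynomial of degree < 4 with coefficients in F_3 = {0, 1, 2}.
a · b ≡ 2x^3 (mod f(x))

Multiply in F_3[x]: a(x)·b(x) = (2x^2 + 2x)·(x^3 + x + 1) = 2x^5 + 2x^4 + 2x^3 + x^2 + 2x. This has degree ≥ 4, so divide by f(x) over F_3: 2x^5 + 2x^4 + 2x^3 + x^2 + 2x = (2x)·(x^4 + x^3 + 2x + 1) + (2x^3). Hence a·b ≡ 2x^3 (mod f). (F_3[x]/(f) is a field with 3^4 = 81 elements since f is irreducible of degree 4.)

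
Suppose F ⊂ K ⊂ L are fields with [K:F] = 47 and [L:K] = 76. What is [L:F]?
[L:F] = 3572

The tower law says that for any tower of field extensions F ⊂ K ⊂ L with finite degrees, [L:F] = [L:K] · [K:F]. Here this gives [L:F] = 76 · 47 = 3572.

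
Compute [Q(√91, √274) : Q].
[Q(√91, √274) : Q] = 4

[Q(√91):Q] = 2 (min poly x^2 - 91, irreducible since 91 is squarefree > 1). For the top step, suppose √274 ∈ Q(√91), say √274 = c + d√91 with c, d ∈ Q. Squaring: 274 = c^2 + 91d^2 + 2cd√91. Since √91 ∉ Q this forces 2cd = 0. If d = 0 then √274 = c ∈ Q, contradicting 274 squarefree > 1. If c = 0 then 274 = 91d^2, so 91·274 = (91d)^2 is a perfect square in Q — but 91·274 = 24934 is not a perfect square (since 91 and 274 are distinct squarefree integers). Contradiction. Hence √274 ∉ Q(√91), so x^2 - 274 stays irreducible over Q(√91) and [Q(√91, √274) : Q(√91)] = 2. By the tower law, [Q(√91, √274) : Q] = 2 · 2 = 4.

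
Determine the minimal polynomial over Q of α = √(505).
m_α(x) = x^2 - 505

α satisfies α^2 - 505 = 0, so x^2 - 505 annihilates α. Since d = 505 is squarefree and ≠ 1, it is not a perfect square in Q, so x^2 - 505 has no rational root and is therefore irreducible over Q (a degree-2 polynomial over a field is irreducible iff it has no root). Hence m_α(x) = x^2 - 505.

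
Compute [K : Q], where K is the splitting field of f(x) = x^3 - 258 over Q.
[K : Q] = 6

The roots of x^3 - 258 are ∛258, ω∛258, ω^2∛258 where ω = e^(2πi/3) is a primitive cube root of unity, so K = Q(∛258, ω). Now [Q(∛258):Q] = 3 (since 258 is not a perfect cube, x^3 - 258 is irreducible) and [Q(ω):Q] = 2. Both 2 and 3 divide [K:Q], and [K:Q] ≤ 3·2 = 6, so [K:Q] = 6. (Equivalently: Q(∛258) ⊂ R but ω ∉ R, so [K : Q(∛258)] = 2.)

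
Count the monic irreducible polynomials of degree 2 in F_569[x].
There are 161596 monic irreducible polynomials of degree 2 over F_569

Each element of F_{569^2} that lies in no proper subfield is a root of exactly one monic irreducible of degree 2 over F_569, and each such polynomial has 2 distinct roots in F_{569^2}. By Möbius inversion the count is N_569(2) = (1/2) Σ_{d|2} μ(2/d) · 569^d = (1/2)(μ(2)·569^1 + μ(1)·569^2) = 323192/2 = 161596.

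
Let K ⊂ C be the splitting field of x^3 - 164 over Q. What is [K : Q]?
[K : Q] = 6

The roots of x^3 - 164 are ∛164, ω∛164, ω^2∛164 where ω = e^(2πi/3) is a primitive cube root of unity, so K = Q(∛164, ω). Now [Q(∛164):Q] = 3 (since 164 is not a perfect cube, x^3 - 164 is irreducible) and [Q(ω):Q] = 2. Both 2 and 3 divide [K:Q], and [K:Q] ≤ 3·2 = 6, so [K:Q] = 6. (Equivalently: Q(∛164) ⊂ R but ω ∉ R, so [K : Q(∛164)] = 2.)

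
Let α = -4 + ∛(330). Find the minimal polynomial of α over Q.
m_α(x) = x^3 + 12x^2 + 48x - 266

Set β = α + 4 = ∛(330), so β^3 = 330. Then (α + 4)^3 - 330 = 0, i.e. α is a root of g(x) = (x + 4)^3 - 330 = x^3 + 12x^2 + 48x - 266. Since g(x) = h(x + 4) where h(x) = x^3 - 330, and h is irreducible over Q (because 330 is not a perfect cube, so h has no rational root, and a monic cubic with no rational root is irreducible), g is also irreducible (irreducibility is preserved under the substitution x → x + 4). Hence m_α(x) = x^3 + 12x^2 + 48x - 266.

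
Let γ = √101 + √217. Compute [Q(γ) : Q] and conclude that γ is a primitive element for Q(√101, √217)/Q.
[Q(γ) : Q] = 4 (equivalently, Q(γ) = Q(√101, √217))

Obviously Q(γ) ⊆ Q(√101, √217), and [Q(√101, √217):Q] = 4 (since 101, 217 are distinct squarefree integers > 1 with 21917 not a perfect square). To show equality we compute the minimal polynomial of γ. From γ = √101 + √217: γ^2 = 101 + 2√(21917) + 217 = 318 + 2√(21917), so γ^2 - 318 = 2√(21917); squaring, (γ^2 - 318)^2 = 4·21917, i.e. γ^4 - 636γ^2 + 101124 - 87668 = 0, i.e. γ^4 - 636γ^2 + 13456 = 0. So γ is a root of x^4 - 636x^2 + 13456. This polynomial is irreducible over Q: it has no rational root (each ±√101 ± √217 is irrational), and any factorization into two quadratics over Q would force √(21917) ∈ Q (pairing opposite roots) or √101, √217 ∈ Q (other pairings), all impossible. Hence [Q(γ):Q] = 4 = [Q(√101, √217):Q], so Q(γ) = Q(√101, √217).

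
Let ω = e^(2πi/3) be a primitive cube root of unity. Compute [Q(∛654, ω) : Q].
[Q(∛654, ω) : Q] = 6

[Q(∛654):Q] = 3 (min poly x^3 - 654, irreducible since 654 is not a perfect cube). [Q(ω):Q] = 2 (min poly x^2 + x + 1). Since Q(∛654) ⊂ R and ω ∉ R, we have ω ∉ Q(∛654), so x^2 + x + 1 remains irreducible over Q(∛654) and [Q(∛654, ω) : Q(∛654)] = 2. By the tower law, [Q(∛654, ω) : Q] = 3 · 2 = 6. (In fact Q(∛654, ω) is the splitting field of x^3 - 654 over Q.)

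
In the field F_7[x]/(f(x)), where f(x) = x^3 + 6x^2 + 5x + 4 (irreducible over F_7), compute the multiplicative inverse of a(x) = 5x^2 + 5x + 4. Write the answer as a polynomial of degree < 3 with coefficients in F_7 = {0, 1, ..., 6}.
a(x)^(-1) ≡ x^2 + 6x (mod f(x))

Since f is irreducible over F_7, F_7[x]/(f) is a field and a(x) ≠ 0 has an inverse. Apply the extended Euclidean algorithm to f(x) and a(x) in F_7[x]: f(x) = (3x + 1)·a(x) + (2x);  a(x) = (6x + 6)·(2x) + (4). The last nonzero remainder is the constant 4 = gcd(f, a) in F_7. Back-substituting through the division chain expresses 4 = s(x)·a(x) + t(x)·f(x) with s(x) ≡ 4x^2 + 3x (mod f), so (4x^2 + 3x)·a(x) ≡ 4 (mod f). Multiplying by 4^(-1) ≡ 2 in F_7 gives a(x)^(-1) ≡ 2·(4x^2 + 3x) ≡ x^2 + 6x (mod f). Check: (5x^2 + 5x + 4)·(x^2 + 6x) = 5x^4 + 6x^2 + 3x ≡ 1 (mod x^3 + 6x^2 + 5x + 4).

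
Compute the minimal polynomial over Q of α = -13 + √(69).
m_α(x) = x^2 + 26x + 100

From α + 13 = √(69), squaring gives (α + 13)^2 = 69, i.e. α^2 + 26α + 169 = 69, so α^2 + 26α + 100 = 0. The discriminant of x^2 + 26x + 100 is (26)^2 - 4·(100) = 676 - 400 = 276, and 4·(69) is not a perfect square in Q since 69 is squarefree and ≠ 1. Hence x^2 + 26x + 100 is irreducible over Q and is the minimal polynomial of α.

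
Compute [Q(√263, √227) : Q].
[Q(√263, √227) : Q] = 4

[Q(√263):Q] = 2 (min poly x^2 - 263, irreducible since 263 is squarefree > 1). For the top step, suppose √227 ∈ Q(√263), say √227 = c + d√263 with c, d ∈ Q. Squaring: 227 = c^2 + 263d^2 + 2cd√263. Since √263 ∉ Q this forces 2cd = 0. If d = 0 then √227 = c ∈ Q, contradicting 227 squarefree > 1. If c = 0 then 227 = 263d^2, so 263·227 = (263d)^2 is a perfect square in Q — but 263·227 = 59701 is not a perfect square (since 263 and 227 are distinct squarefree integers). Contradiction. Hence √227 ∉ Q(√263), so x^2 - 227 stays irreducible over Q(√263) and [Q(√263, √227) : Q(√263)] = 2. By the tower law, [Q(√263, √227) : Q] = 2 · 2 = 4.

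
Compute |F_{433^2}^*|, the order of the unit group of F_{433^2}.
|F_{433^2}^*| = 187488

F_{433^2} has 433^2 = 187489 elements; its multiplicative group consists of all nonzero elements, so |F_{433^2}^*| = 187489 - 1 = 187488. (It is cyclic since any finite subgroup of the multiplicative group of a field is cyclic.)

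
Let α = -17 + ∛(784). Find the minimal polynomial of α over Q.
m_α(x) = x^3 + 51x^2 + 867x + 4129

Set β = α + 17 = ∛(784), so β^3 = 784. Then (α + 17)^3 - 784 = 0, i.e. α is a root of g(x) = (x + 17)^3 - 784 = x^3 + 51x^2 + 867x + 4129. Since g(x) = h(x + 17) where h(x) = x^3 - 784, and h is irreducible over Q (because 784 is not a perfect cube, so h has no rational root, and a monic cubic with no rational root is irreducible), g is also irreducible (irreducibility is preserved under the substitution x → x + 17). Hence m_α(x) = x^3 + 51x^2 + 867x + 4129.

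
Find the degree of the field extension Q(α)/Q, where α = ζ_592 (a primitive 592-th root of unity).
[Q(α):Q] = 288

The minimal polynomial of ζ_592 over Q is the 592-th cyclotomic polynomial Φ_592(x), which is irreducible over Q and has degree φ(592) = 288. Hence [Q(α):Q] = φ(592) = 288.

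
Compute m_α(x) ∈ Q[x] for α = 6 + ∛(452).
m_α(x) = x^3 - 18x^2 + 108x - 668

Set β = α - 6 = ∛(452), so β^3 = 452. Then (α - 6)^3 - 452 = 0, i.e. α is a root of g(x) = (x - 6)^3 - 452 = x^3 - 18x^2 + 108x - 668. Since g(x) = h(x - 6) where h(x) = x^3 - 452, and h is irreducible over Q (because 452 is not a perfect cube, so h has no rational root, and a monic cubic with no rational root is irreducible), g is also irreducible (irreducibility is preserved under the substitution x → x - 6). Hence m_α(x) = x^3 - 18x^2 + 108x - 668.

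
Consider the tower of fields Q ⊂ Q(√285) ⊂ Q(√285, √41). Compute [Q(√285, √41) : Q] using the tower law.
[Q(√285, √41) : Q] = 4

[Q(√285):Q] = 2 (min poly x^2 - 285, irreducible since 285 is squarefree > 1). For the top step, suppose √41 ∈ Q(√285), say √41 = c + d√285 with c, d ∈ Q. Squaring: 41 = c^2 + 285d^2 + 2cd√285. Since √285 ∉ Q this forces 2cd = 0. If d = 0 then √41 = c ∈ Q, contradicting 41 squarefree > 1. If c = 0 then 41 = 285d^2, so 285·41 = (285d)^2 is a perfect square in Q — but 285·41 = 11685 is not a perfect square (since 285 and 41 are distinct squarefree integers). Contradiction. Hence √41 ∉ Q(√285), so x^2 - 41 stays irreducible over Q(√285) and [Q(√285, √41) : Q(√285)] = 2. By the tower law, [Q(√285, √41) : Q] = 2 · 2 = 4.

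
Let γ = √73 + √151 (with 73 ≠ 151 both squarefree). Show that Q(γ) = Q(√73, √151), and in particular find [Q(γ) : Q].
[Q(γ) : Q] = 4 (equivalently, Q(γ) = Q(√73, √151))

Obviously Q(γ) ⊆ Q(√73, √151), and [Q(√73, √151):Q] = 4 (since 73, 151 are distinct squarefree integers > 1 with 11023 not a perfect square). To show equality we compute the minimal polynomial of γ. From γ = √73 + √151: γ^2 = 73 + 2√(11023) + 151 = 224 + 2√(11023), so γ^2 - 224 = 2√(11023); squaring, (γ^2 - 224)^2 = 4·11023, i.e. γ^4 - 448γ^2 + 50176 - 44092 = 0, i.e. γ^4 - 448γ^2 + 6084 = 0. So γ is a root of x^4 - 448x^2 + 6084. This polynomial is irreducible over Q: it has no rational root (each ±√73 ± √151 is irrational), and any factorization into two quadratics over Q would force √(11023) ∈ Q (pairing opposite roots) or √73, √151 ∈ Q (other pairings), all impossible. Hence [Q(γ):Q] = 4 = [Q(√73, √151):Q], so Q(γ) = Q(√73, √151).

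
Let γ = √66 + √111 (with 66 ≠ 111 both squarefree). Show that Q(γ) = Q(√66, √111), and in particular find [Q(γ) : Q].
[Q(γ) : Q] = 4 (equivalently, Q(γ) = Q(√66, √111))

Obviously Q(γ) ⊆ Q(√66, √111), and [Q(√66, √111):Q] = 4 (since 66, 111 are distinct squarefree integers > 1 with 7326 not a perfect square). To show equality we compute the minimal polynomial of γ. From γ = √66 + √111: γ^2 = 66 + 2√(7326) + 111 = 177 + 2√(7326), so γ^2 - 177 = 2√(7326); squaring, (γ^2 - 177)^2 = 4·7326, i.e. γ^4 - 354γ^2 + 31329 - 29304 = 0, i.e. γ^4 - 354γ^2 + 2025 = 0. So γ is a root of x^4 - 354x^2 + 2025. This polynomial is irreducible over Q: it has no rational root (each ±√66 ± √111 is irrational), and any factorization into two quadratics over Q would force √(7326) ∈ Q (pairing opposite roots) or √66, √111 ∈ Q (other pairings), all impossible. Hence [Q(γ):Q] = 4 = [Q(√66, √111):Q], so Q(γ) = Q(√66, √111).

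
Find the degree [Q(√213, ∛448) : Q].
[Q(√213, ∛448) : Q] = 6

Let L = Q(√213, ∛448). Since Q(√213) ⊂ L and [Q(√213):Q] = 2, the tower law gives 2 | [L:Q]. Likewise Q(∛448) ⊂ L with [Q(∛448):Q] = 3 (because 448 is not a perfect cube), so 3 | [L:Q]. As gcd(2,3) = 1, [L:Q] is divisible by 6. Conversely L is generated over Q by √213 and ∛448, so [L:Q] ≤ 2·3 = 6. Therefore [Q(√213, ∛448) : Q] = 6.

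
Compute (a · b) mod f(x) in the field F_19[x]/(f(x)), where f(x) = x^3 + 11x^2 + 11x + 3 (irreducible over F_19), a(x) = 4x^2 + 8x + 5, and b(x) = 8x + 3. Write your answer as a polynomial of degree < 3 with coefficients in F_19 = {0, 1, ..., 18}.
a · b ≡ 9x^2 + 16x + 14 (mod f(x))

Multiply in F_19[x]: a(x)·b(x) = (4x^2 + 8x + 5)·(8x + 3) = 13x^3 + 7x + 15. This has degree ≥ 3, so divide by f(x) over F_19: 13x^3 + 7x + 15 = (13)·(x^3 + 11x^2 + 11x + 3) + (9x^2 + 16x + 14). Hence a·b ≡ 9x^2 + 16x + 14 (mod f). (F_19[x]/(f) is a field with 19^3 = 6859 elements since f is irreducible of degree 3.)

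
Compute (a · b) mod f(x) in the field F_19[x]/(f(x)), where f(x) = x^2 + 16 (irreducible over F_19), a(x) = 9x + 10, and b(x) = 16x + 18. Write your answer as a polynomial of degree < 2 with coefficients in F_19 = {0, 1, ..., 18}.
a · b ≡ 18x + 4 (mod f(x))

Multiply in F_19[x]: a(x)·b(x) = (9x + 10)·(16x + 18) = 11x^2 + 18x + 9. This has degree ≥ 2, so divide by f(x) over F_19: 11x^2 + 18x + 9 = (11)·(x^2 + 16) + (18x + 4). Hence a·b ≡ 18x + 4 (mod f). (F_19[x]/(f) is a field with 19^2 = 361 elements since f is irreducible of degree 2.)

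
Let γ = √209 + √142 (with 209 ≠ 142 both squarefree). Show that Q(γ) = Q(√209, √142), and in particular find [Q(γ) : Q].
[Q(γ) : Q] = 4 (equivalently, Q(γ) = Q(√209, √142))

Obviously Q(γ) ⊆ Q(√209, √142), and [Q(√209, √142):Q] = 4 (since 209, 142 are distinct squarefree integers > 1 with 29678 not a perfect square). To show equality we compute the minimal polynomial of γ. From γ = √209 + √142: γ^2 = 209 + 2√(29678) + 142 = 351 + 2√(29678), so γ^2 - 351 = 2√(29678); squaring, (γ^2 - 351)^2 = 4·29678, i.e. γ^4 - 702γ^2 + 123201 - 118712 = 0, i.e. γ^4 - 702γ^2 + 4489 = 0. So γ is a root of x^4 - 702x^2 + 4489. This polynomial is irreducible over Q: it has no rational root (each ±√209 ± √142 is irrational), and any factorization into two quadratics over Q would force √(29678) ∈ Q (pairing opposite roots) or √209, √142 ∈ Q (other pairings), all impossible. Hence [Q(γ):Q] = 4 = [Q(√209, √142):Q], so Q(γ) = Q(√209, √142).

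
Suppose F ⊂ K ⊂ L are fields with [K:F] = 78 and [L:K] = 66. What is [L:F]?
[L:F] = 5148

The tower law says that for any tower of field extensions F ⊂ K ⊂ L with finite degrees, [L:F] = [L:K] · [K:F]. Here this gives [L:F] = 66 · 78 = 5148.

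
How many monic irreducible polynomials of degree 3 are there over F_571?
There are 62056280 monic irreducible polynomials of degree 3 over F_571

Each element of F_{571^3} that lies in no proper subfield is a root of exactly one monic irreducible of degree 3 over F_571, and each such polynomial has 3 distinct roots in F_{571^3}. By Möbius inversion the count is N_571(3) = (1/3) Σ_{d|3} μ(3/d) · 571^d = (1/3)(μ(3)·571^1 + μ(1)·571^3) = 186168840/3 = 62056280.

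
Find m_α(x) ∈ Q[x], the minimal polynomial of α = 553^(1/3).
m_α(x) = x^3 - 553

α satisfies α^3 = 553, so x^3 - 553 annihilates α. By the rational root test, a rational root p/q (in lowest terms) of x^3 - 553 would satisfy p^3 = 553 q^3, forcing q = 1 and p^3 = 553; but 553 is not a perfect cube, contradiction. A monic cubic over Q with no rational root is irreducible (any nontrivial factorization would include a linear factor). Hence x^3 - 553 is the minimal polynomial of α, and in particular [Q(α):Q] = 3.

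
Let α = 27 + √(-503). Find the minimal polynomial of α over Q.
m_α(x) = x^2 - 54x + 1232

From α - 27 = √(-503), squaring gives (α - 27)^2 = -503, i.e. α^2 - 54α + 729 = -503, so α^2 - 54α + 1232 = 0. The discriminant of x^2 - 54x + 1232 is (-54)^2 - 4·(1232) = 2916 - 4928 = -2012, and 4·(-503) is not a perfect square in Q since -503 is squarefree and ≠ 1. Hence x^2 - 54x + 1232 is irreducible over Q and is the minimal polynomial of α.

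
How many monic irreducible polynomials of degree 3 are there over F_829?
There are 189907320 monic irreducible polynomials of degree 3 over F_829

Each element of F_{829^3} that lies in no proper subfield is a root of exactly one monic irreducible of degree 3 over F_829, and each such polynomial has 3 distinct roots in F_{829^3}. By Möbius inversion the count is N_829(3) = (1/3) Σ_{d|3} μ(3/d) · 829^d = (1/3)(μ(3)·829^1 + μ(1)·829^3) = 569721960/3 = 189907320.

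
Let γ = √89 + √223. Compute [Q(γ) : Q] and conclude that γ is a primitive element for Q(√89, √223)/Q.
[Q(γ) : Q] = 4 (equivalently, Q(γ) = Q(√89, √223))

Obviously Q(γ) ⊆ Q(√89, √223), and [Q(√89, √223):Q] = 4 (since 89, 223 are distinct squarefree integers > 1 with 19847 not a perfect square). To show equality we compute the minimal polynomial of γ. From γ = √89 + √223: γ^2 = 89 + 2√(19847) + 223 = 312 + 2√(19847), so γ^2 - 312 = 2√(19847); squaring, (γ^2 - 312)^2 = 4·19847, i.e. γ^4 - 624γ^2 + 97344 - 79388 = 0, i.e. γ^4 - 624γ^2 + 17956 = 0. So γ is a root of x^4 - 624x^2 + 17956. This polynomial is irreducible over Q: it has no rational root (each ±√89 ± √223 is irrational), and any factorization into two quadratics over Q would force √(19847) ∈ Q (pairing opposite roots) or √89, √223 ∈ Q (other pairings), all impossible. Hence [Q(γ):Q] = 4 = [Q(√89, √223):Q], so Q(γ) = Q(√89, √223).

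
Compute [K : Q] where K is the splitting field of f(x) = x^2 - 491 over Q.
[K : Q] = 2

f(x) = x^2 - 491 factors as (x - √491)(x + √491). The splitting field is K = Q(√491). Since 491 is squarefree and > 1, it is not a perfect square, so x^2 - 491 is irreducible over Q and [Q(√491) : Q] = 2. Hence [K : Q] = 2.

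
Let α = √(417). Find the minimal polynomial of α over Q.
m_α(x) = x^2 - 417

α satisfies α^2 - 417 = 0, so x^2 - 417 annihilates α. Since d = 417 is squarefree and ≠ 1, it is not a perfect square in Q, so x^2 - 417 has no rational root and is therefore irreducible over Q (a degree-2 polynomial over a field is irreducible iff it has no root). Hence m_α(x) = x^2 - 417.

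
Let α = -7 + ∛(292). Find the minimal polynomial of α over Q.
m_α(x) = x^3 + 21x^2 + 147x + 51

Set β = α + 7 = ∛(292), so β^3 = 292. Then (α + 7)^3 - 292 = 0, i.e. α is a root of g(x) = (x + 7)^3 - 292 = x^3 + 21x^2 + 147x + 51. Since g(x) = h(x + 7) where h(x) = x^3 - 292, and h is irreducible over Q (because 292 is not a perfect cube, so h has no rational root, and a monic cubic with no rational root is irreducible), g is also irreducible (irreducibility is preserved under the substitution x → x + 7). Hence m_α(x) = x^3 + 21x^2 + 147x + 51.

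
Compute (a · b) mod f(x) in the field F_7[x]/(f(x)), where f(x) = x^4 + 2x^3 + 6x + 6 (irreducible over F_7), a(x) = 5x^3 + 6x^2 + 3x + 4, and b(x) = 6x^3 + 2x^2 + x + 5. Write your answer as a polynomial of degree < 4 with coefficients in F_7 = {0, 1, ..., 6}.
a · b ≡ x^2 + 5x + 6 (mod f(x))

Multiply in F_7[x]: a(x)·b(x) = (5x^3 + 6x^2 + 3x + 4)·(6x^3 + 2x^2 + x + 5) = 2x^6 + 4x^5 + 5x^3 + 6x^2 + 5x + 6. This has degree ≥ 4, so divide by f(x) over F_7: 2x^6 + 4x^5 + 5x^3 + 6x^2 + 5x + 6 = (2x^2)·(x^4 + 2x^3 + 6x + 6) + (x^2 + 5x + 6). Hence a·b ≡ x^2 + 5x + 6 (mod f). (F_7[x]/(f) is a field with 7^4 = 2401 elements since f is irreducible of degree 4.)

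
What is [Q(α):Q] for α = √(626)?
[Q(α):Q] = 2

[Q(α):Q] equals the degree of the minimal polynomial of α. Here α^2 = 626 and x^2 - 626 is irreducible (d = 626 is squarefree, ≠ 1, hence not a square), so deg(m_α) = 2. Thus [Q(α):Q] = 2.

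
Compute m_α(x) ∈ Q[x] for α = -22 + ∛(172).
m_α(x) = x^3 + 66x^2 + 1452x + 10476

Set β = α + 22 = ∛(172), so β^3 = 172. Then (α + 22)^3 - 172 = 0, i.e. α is a root of g(x) = (x + 22)^3 - 172 = x^3 + 66x^2 + 1452x + 10476. Since g(x) = h(x + 22) where h(x) = x^3 - 172, and h is irreducible over Q (because 172 is not a perfect cube, so h has no rational root, and a monic cubic with no rational root is irreducible), g is also irreducible (irreducibility is preserved under the substitution x → x + 22). Hence m_α(x) = x^3 + 66x^2 + 1452x + 10476.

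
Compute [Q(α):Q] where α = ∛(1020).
[Q(α):Q] = 3

The minimal polynomial of α is x^3 - 1020, irreducible over Q since 1020 is not a perfect cube (so x^3 - 1020 has no rational root). Hence [Q(α):Q] = deg(m_α) = 3.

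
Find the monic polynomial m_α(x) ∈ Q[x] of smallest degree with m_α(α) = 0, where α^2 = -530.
m_α(x) = x^2 + 530

α satisfies α^2 + 530 = 0, so x^2 + 530 annihilates α. Since d = -530 is squarefree and ≠ 1, it is not a perfect square in Q, so x^2 + 530 has no rational root and is therefore irreducible over Q (a degree-2 polynomial over a field is irreducible iff it has no root). Hence m_α(x) = x^2 + 530.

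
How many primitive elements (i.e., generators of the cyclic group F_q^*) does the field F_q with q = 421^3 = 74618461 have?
There are φ(74618460) = 17055360 primitive elements

F_q^* is cyclic of order q - 1 = 74618460. A cyclic group of order m has exactly φ(m) generators. Here m = 74618460 = 2^2 · 3^2 · 5 · 7 · 59221, so the number of primitive elements is φ(74618460) = 17055360.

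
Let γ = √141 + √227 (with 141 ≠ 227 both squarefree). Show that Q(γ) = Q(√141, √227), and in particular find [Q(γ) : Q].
[Q(γ) : Q] = 4 (equivalently, Q(γ) = Q(√141, √227))

Obviously Q(γ) ⊆ Q(√141, √227), and [Q(√141, √227):Q] = 4 (since 141, 227 are distinct squarefree integers > 1 with 32007 not a perfect square). To show equality we compute the minimal polynomial of γ. From γ = √141 + √227: γ^2 = 141 + 2√(32007) + 227 = 368 + 2√(32007), so γ^2 - 368 = 2√(32007); squaring, (γ^2 - 368)^2 = 4·32007, i.e. γ^4 - 736γ^2 + 135424 - 128028 = 0, i.e. γ^4 - 736γ^2 + 7396 = 0. So γ is a root of x^4 - 736x^2 + 7396. This polynomial is irreducible over Q: it has no rational root (each ±√141 ± √227 is irrational), and any factorization into two quadratics over Q would force √(32007) ∈ Q (pairing opposite roots) or √141, √227 ∈ Q (other pairings), all impossible. Hence [Q(γ):Q] = 4 = [Q(√141, √227):Q], so Q(γ) = Q(√141, √227).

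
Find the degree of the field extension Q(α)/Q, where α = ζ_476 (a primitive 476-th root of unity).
[Q(α):Q] = 192

The minimal polynomial of ζ_476 over Q is the 476-th cyclotomic polynomial Φ_476(x), which is irreducible over Q and has degree φ(476) = 192. Hence [Q(α):Q] = φ(476) = 192.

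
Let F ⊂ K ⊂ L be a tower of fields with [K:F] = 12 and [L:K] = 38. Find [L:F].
[L:F] = 456

The tower law says that for any tower of field extensions F ⊂ K ⊂ L with finite degrees, [L:F] = [L:K] · [K:F]. Here this gives [L:F] = 38 · 12 = 456.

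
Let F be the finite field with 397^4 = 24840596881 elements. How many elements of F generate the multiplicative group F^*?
There are φ(24840596880) = 5991321600 primitive elements

F_q^* is cyclic of order q - 1 = 24840596880. A cyclic group of order m has exactly φ(m) generators. Here m = 24840596880 = 2^4 · 3^2 · 5 · 11 · 199 · 15761, so the number of primitive elements is φ(24840596880) = 5991321600.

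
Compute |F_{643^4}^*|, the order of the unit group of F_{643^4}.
|F_{643^4}^*| = 170940075600

F_{643^4} has 643^4 = 170940075601 elements; its multiplicative group consists of all nonzero elements, so |F_{643^4}^*| = 170940075601 - 1 = 170940075600. (It is cyclic since any finite subgroup of the multiplicative group of a field is cyclic.)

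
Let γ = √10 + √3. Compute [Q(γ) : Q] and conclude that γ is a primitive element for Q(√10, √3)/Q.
[Q(γ) : Q] = 4 (equivalently, Q(γ) = Q(√10, √3))

Obviously Q(γ) ⊆ Q(√10, √3), and [Q(√10, √3):Q] = 4 (since 10, 3 are distinct squarefree integers > 1 with 30 not a perfect square). To show equality we compute the minimal polynomial of γ. From γ = √10 + √3: γ^2 = 10 + 2√(30) + 3 = 13 + 2√(30), so γ^2 - 13 = 2√(30); squaring, (γ^2 - 13)^2 = 4·30, i.e. γ^4 - 26γ^2 + 169 - 120 = 0, i.e. γ^4 - 26γ^2 + 49 = 0. So γ is a root of x^4 - 26x^2 + 49. This polynomial is irreducible over Q: it has no rational root (each ±√10 ± √3 is irrational), and any factorization into two quadratics over Q would force √(30) ∈ Q (pairing opposite roots) or √10, √3 ∈ Q (other pairings), all impossible. Hence [Q(γ):Q] = 4 = [Q(√10, √3):Q], so Q(γ) = Q(√10, √3).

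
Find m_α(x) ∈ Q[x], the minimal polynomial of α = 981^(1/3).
m_α(x) = x^3 - 981

α satisfies α^3 = 981, so x^3 - 981 annihilates α. By the rational root test, a rational root p/q (in lowest terms) of x^3 - 981 would satisfy p^3 = 981 q^3, forcing q = 1 and p^3 = 981; but 981 is not a perfect cube, contradiction. A monic cubic over Q with no rational root is irreducible (any nontrivial factorization would include a linear factor). Hence x^3 - 981 is the minimal polynomial of α, and in particular [Q(α):Q] = 3.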